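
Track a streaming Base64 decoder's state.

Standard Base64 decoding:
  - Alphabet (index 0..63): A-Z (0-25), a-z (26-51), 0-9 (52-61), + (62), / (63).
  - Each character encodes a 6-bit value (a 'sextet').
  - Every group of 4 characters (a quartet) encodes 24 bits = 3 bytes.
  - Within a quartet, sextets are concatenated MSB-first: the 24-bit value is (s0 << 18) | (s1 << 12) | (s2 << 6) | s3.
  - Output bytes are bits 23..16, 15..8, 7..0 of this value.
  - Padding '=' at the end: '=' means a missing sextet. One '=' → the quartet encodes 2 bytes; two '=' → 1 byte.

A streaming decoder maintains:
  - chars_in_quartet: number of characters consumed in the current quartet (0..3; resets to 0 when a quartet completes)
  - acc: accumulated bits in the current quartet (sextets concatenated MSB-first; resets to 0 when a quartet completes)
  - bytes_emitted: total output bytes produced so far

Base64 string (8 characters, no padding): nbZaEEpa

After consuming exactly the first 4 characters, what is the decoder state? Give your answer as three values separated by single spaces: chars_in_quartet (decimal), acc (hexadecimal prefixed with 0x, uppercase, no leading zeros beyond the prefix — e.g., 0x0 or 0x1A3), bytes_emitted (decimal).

Answer: 0 0x0 3

Derivation:
After char 0 ('n'=39): chars_in_quartet=1 acc=0x27 bytes_emitted=0
After char 1 ('b'=27): chars_in_quartet=2 acc=0x9DB bytes_emitted=0
After char 2 ('Z'=25): chars_in_quartet=3 acc=0x276D9 bytes_emitted=0
After char 3 ('a'=26): chars_in_quartet=4 acc=0x9DB65A -> emit 9D B6 5A, reset; bytes_emitted=3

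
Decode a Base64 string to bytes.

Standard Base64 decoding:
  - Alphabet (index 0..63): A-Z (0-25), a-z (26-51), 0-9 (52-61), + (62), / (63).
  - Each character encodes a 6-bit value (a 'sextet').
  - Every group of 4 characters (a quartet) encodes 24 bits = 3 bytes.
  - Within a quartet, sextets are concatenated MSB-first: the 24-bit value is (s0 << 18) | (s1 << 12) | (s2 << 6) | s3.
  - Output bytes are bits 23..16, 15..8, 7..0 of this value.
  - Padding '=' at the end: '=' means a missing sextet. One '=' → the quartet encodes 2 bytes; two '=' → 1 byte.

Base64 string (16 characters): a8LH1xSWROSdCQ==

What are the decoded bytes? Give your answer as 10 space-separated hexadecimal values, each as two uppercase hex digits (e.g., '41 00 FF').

After char 0 ('a'=26): chars_in_quartet=1 acc=0x1A bytes_emitted=0
After char 1 ('8'=60): chars_in_quartet=2 acc=0x6BC bytes_emitted=0
After char 2 ('L'=11): chars_in_quartet=3 acc=0x1AF0B bytes_emitted=0
After char 3 ('H'=7): chars_in_quartet=4 acc=0x6BC2C7 -> emit 6B C2 C7, reset; bytes_emitted=3
After char 4 ('1'=53): chars_in_quartet=1 acc=0x35 bytes_emitted=3
After char 5 ('x'=49): chars_in_quartet=2 acc=0xD71 bytes_emitted=3
After char 6 ('S'=18): chars_in_quartet=3 acc=0x35C52 bytes_emitted=3
After char 7 ('W'=22): chars_in_quartet=4 acc=0xD71496 -> emit D7 14 96, reset; bytes_emitted=6
After char 8 ('R'=17): chars_in_quartet=1 acc=0x11 bytes_emitted=6
After char 9 ('O'=14): chars_in_quartet=2 acc=0x44E bytes_emitted=6
After char 10 ('S'=18): chars_in_quartet=3 acc=0x11392 bytes_emitted=6
After char 11 ('d'=29): chars_in_quartet=4 acc=0x44E49D -> emit 44 E4 9D, reset; bytes_emitted=9
After char 12 ('C'=2): chars_in_quartet=1 acc=0x2 bytes_emitted=9
After char 13 ('Q'=16): chars_in_quartet=2 acc=0x90 bytes_emitted=9
Padding '==': partial quartet acc=0x90 -> emit 09; bytes_emitted=10

Answer: 6B C2 C7 D7 14 96 44 E4 9D 09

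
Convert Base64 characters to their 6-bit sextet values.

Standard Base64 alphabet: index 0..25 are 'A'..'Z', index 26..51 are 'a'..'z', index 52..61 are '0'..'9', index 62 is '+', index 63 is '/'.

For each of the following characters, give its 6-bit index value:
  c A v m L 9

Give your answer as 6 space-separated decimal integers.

'c': a..z range, 26 + ord('c') − ord('a') = 28
'A': A..Z range, ord('A') − ord('A') = 0
'v': a..z range, 26 + ord('v') − ord('a') = 47
'm': a..z range, 26 + ord('m') − ord('a') = 38
'L': A..Z range, ord('L') − ord('A') = 11
'9': 0..9 range, 52 + ord('9') − ord('0') = 61

Answer: 28 0 47 38 11 61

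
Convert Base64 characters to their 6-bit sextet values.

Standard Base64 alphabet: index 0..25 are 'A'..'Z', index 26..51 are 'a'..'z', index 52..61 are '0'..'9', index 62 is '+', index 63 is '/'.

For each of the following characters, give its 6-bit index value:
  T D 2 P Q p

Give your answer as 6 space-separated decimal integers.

'T': A..Z range, ord('T') − ord('A') = 19
'D': A..Z range, ord('D') − ord('A') = 3
'2': 0..9 range, 52 + ord('2') − ord('0') = 54
'P': A..Z range, ord('P') − ord('A') = 15
'Q': A..Z range, ord('Q') − ord('A') = 16
'p': a..z range, 26 + ord('p') − ord('a') = 41

Answer: 19 3 54 15 16 41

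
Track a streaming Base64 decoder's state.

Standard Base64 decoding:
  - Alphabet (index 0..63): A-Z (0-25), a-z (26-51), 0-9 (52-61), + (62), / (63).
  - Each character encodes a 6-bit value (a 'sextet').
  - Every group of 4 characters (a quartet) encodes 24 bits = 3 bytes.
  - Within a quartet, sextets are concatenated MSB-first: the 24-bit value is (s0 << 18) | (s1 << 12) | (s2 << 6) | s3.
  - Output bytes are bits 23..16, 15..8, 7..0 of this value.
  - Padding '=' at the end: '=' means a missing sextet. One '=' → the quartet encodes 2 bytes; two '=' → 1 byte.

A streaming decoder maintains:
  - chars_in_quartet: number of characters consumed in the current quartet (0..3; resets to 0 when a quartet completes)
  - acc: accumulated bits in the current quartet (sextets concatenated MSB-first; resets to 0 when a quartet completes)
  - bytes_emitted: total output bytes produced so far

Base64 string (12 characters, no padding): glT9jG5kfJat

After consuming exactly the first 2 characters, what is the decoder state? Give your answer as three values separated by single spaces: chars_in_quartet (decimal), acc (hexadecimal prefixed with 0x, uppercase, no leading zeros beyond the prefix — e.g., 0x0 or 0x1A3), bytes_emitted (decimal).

After char 0 ('g'=32): chars_in_quartet=1 acc=0x20 bytes_emitted=0
After char 1 ('l'=37): chars_in_quartet=2 acc=0x825 bytes_emitted=0

Answer: 2 0x825 0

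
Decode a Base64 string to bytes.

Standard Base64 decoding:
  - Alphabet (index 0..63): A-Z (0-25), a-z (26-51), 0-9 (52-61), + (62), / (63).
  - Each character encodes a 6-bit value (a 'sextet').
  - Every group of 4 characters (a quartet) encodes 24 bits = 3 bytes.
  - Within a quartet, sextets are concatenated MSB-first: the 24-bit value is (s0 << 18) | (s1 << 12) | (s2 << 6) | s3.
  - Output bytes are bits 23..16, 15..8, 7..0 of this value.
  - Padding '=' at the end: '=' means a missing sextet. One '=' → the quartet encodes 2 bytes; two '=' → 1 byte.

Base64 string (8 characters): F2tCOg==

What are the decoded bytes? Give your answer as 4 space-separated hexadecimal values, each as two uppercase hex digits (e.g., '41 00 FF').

After char 0 ('F'=5): chars_in_quartet=1 acc=0x5 bytes_emitted=0
After char 1 ('2'=54): chars_in_quartet=2 acc=0x176 bytes_emitted=0
After char 2 ('t'=45): chars_in_quartet=3 acc=0x5DAD bytes_emitted=0
After char 3 ('C'=2): chars_in_quartet=4 acc=0x176B42 -> emit 17 6B 42, reset; bytes_emitted=3
After char 4 ('O'=14): chars_in_quartet=1 acc=0xE bytes_emitted=3
After char 5 ('g'=32): chars_in_quartet=2 acc=0x3A0 bytes_emitted=3
Padding '==': partial quartet acc=0x3A0 -> emit 3A; bytes_emitted=4

Answer: 17 6B 42 3A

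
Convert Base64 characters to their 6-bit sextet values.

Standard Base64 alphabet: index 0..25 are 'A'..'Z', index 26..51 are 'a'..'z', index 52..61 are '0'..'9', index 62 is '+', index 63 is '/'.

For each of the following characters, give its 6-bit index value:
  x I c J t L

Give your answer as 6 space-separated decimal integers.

'x': a..z range, 26 + ord('x') − ord('a') = 49
'I': A..Z range, ord('I') − ord('A') = 8
'c': a..z range, 26 + ord('c') − ord('a') = 28
'J': A..Z range, ord('J') − ord('A') = 9
't': a..z range, 26 + ord('t') − ord('a') = 45
'L': A..Z range, ord('L') − ord('A') = 11

Answer: 49 8 28 9 45 11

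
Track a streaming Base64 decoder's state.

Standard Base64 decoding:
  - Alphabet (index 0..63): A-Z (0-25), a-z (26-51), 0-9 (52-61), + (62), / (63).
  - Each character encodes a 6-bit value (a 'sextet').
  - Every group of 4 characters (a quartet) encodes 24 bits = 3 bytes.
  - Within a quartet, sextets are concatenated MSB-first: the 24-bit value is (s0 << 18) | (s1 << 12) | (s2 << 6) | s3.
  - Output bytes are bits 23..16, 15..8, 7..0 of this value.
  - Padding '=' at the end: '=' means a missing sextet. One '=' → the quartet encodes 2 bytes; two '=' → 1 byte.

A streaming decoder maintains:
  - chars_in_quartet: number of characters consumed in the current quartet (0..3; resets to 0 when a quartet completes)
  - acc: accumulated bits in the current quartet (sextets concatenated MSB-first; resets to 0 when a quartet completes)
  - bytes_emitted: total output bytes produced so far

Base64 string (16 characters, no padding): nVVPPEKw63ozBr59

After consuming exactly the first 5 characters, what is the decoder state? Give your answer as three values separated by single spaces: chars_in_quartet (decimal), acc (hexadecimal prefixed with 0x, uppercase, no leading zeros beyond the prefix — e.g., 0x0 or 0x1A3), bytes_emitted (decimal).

Answer: 1 0xF 3

Derivation:
After char 0 ('n'=39): chars_in_quartet=1 acc=0x27 bytes_emitted=0
After char 1 ('V'=21): chars_in_quartet=2 acc=0x9D5 bytes_emitted=0
After char 2 ('V'=21): chars_in_quartet=3 acc=0x27555 bytes_emitted=0
After char 3 ('P'=15): chars_in_quartet=4 acc=0x9D554F -> emit 9D 55 4F, reset; bytes_emitted=3
After char 4 ('P'=15): chars_in_quartet=1 acc=0xF bytes_emitted=3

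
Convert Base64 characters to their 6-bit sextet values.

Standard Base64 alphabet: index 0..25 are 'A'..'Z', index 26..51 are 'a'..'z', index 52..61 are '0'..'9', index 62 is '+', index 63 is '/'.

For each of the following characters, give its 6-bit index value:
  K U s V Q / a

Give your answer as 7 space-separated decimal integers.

'K': A..Z range, ord('K') − ord('A') = 10
'U': A..Z range, ord('U') − ord('A') = 20
's': a..z range, 26 + ord('s') − ord('a') = 44
'V': A..Z range, ord('V') − ord('A') = 21
'Q': A..Z range, ord('Q') − ord('A') = 16
'/': index 63
'a': a..z range, 26 + ord('a') − ord('a') = 26

Answer: 10 20 44 21 16 63 26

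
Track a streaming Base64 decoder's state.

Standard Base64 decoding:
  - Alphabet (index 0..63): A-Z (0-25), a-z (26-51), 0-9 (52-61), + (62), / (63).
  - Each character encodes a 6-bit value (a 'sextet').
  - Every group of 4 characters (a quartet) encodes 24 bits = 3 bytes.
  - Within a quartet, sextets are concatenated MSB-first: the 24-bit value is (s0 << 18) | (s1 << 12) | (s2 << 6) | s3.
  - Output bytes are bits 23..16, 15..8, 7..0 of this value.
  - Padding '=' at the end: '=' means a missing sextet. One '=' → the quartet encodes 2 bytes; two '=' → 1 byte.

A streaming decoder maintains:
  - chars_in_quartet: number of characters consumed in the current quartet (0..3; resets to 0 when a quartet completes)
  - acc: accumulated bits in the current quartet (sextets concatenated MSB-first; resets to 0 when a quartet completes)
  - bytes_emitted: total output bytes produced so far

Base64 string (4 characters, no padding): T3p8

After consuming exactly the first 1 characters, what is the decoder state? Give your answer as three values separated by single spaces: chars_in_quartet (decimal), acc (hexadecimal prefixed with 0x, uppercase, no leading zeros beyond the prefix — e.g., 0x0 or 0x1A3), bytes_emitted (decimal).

Answer: 1 0x13 0

Derivation:
After char 0 ('T'=19): chars_in_quartet=1 acc=0x13 bytes_emitted=0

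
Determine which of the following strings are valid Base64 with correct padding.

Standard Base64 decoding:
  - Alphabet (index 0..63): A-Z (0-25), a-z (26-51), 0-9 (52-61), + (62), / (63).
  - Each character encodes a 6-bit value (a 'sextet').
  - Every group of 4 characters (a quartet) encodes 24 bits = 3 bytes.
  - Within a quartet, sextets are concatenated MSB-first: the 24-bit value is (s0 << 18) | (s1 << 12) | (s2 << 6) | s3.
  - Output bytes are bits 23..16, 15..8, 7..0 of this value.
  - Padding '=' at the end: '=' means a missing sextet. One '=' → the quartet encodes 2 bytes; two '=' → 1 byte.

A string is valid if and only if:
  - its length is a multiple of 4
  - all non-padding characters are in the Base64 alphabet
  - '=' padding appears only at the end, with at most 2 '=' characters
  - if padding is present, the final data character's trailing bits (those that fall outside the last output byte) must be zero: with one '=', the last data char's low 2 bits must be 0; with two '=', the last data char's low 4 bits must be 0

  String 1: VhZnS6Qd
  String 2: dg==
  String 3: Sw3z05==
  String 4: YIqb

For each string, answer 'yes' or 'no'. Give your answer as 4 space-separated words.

Answer: yes yes no yes

Derivation:
String 1: 'VhZnS6Qd' → valid
String 2: 'dg==' → valid
String 3: 'Sw3z05==' → invalid (bad trailing bits)
String 4: 'YIqb' → valid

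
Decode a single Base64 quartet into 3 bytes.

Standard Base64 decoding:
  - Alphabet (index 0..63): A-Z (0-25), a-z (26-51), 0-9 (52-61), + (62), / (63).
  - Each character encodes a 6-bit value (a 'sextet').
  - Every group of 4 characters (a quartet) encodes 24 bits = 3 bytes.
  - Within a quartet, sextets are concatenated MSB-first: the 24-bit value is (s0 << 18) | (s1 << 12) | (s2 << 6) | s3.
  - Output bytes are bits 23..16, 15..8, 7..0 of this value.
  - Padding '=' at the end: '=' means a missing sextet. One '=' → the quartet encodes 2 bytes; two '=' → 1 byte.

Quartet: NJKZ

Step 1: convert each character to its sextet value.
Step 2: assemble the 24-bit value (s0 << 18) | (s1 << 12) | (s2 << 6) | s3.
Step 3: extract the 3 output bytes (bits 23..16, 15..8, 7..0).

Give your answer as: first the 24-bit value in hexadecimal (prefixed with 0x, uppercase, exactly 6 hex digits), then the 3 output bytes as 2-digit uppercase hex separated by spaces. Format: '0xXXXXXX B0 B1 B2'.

Sextets: N=13, J=9, K=10, Z=25
24-bit: (13<<18) | (9<<12) | (10<<6) | 25
      = 0x340000 | 0x009000 | 0x000280 | 0x000019
      = 0x349299
Bytes: (v>>16)&0xFF=34, (v>>8)&0xFF=92, v&0xFF=99

Answer: 0x349299 34 92 99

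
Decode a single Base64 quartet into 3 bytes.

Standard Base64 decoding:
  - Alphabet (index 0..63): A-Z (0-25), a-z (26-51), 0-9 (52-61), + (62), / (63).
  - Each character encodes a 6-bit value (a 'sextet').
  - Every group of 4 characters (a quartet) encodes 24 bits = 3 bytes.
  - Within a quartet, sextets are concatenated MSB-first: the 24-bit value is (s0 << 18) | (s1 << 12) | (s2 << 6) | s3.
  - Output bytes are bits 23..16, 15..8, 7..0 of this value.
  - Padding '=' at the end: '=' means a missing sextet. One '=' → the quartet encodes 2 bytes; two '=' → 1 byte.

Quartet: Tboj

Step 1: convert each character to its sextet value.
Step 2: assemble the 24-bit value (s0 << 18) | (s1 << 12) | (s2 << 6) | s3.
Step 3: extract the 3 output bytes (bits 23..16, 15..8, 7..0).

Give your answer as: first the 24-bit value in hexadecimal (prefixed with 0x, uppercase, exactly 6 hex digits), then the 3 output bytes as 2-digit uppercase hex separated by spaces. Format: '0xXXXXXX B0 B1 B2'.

Answer: 0x4DBA23 4D BA 23

Derivation:
Sextets: T=19, b=27, o=40, j=35
24-bit: (19<<18) | (27<<12) | (40<<6) | 35
      = 0x4C0000 | 0x01B000 | 0x000A00 | 0x000023
      = 0x4DBA23
Bytes: (v>>16)&0xFF=4D, (v>>8)&0xFF=BA, v&0xFF=23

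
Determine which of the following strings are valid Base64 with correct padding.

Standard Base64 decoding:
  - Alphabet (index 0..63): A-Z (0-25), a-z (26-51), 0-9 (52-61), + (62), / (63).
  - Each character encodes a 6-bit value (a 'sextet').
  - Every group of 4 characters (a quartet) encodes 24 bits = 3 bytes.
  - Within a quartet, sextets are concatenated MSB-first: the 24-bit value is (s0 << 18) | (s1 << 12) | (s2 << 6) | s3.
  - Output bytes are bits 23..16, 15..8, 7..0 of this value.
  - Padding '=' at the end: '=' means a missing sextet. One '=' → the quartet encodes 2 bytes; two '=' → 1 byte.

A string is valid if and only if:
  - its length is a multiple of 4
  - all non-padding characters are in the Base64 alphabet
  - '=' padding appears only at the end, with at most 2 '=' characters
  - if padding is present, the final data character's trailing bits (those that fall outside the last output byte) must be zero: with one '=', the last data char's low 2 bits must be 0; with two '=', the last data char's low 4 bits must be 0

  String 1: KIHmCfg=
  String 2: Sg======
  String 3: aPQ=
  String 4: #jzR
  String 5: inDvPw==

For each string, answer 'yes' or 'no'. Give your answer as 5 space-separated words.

String 1: 'KIHmCfg=' → valid
String 2: 'Sg======' → invalid (6 pad chars (max 2))
String 3: 'aPQ=' → valid
String 4: '#jzR' → invalid (bad char(s): ['#'])
String 5: 'inDvPw==' → valid

Answer: yes no yes no yes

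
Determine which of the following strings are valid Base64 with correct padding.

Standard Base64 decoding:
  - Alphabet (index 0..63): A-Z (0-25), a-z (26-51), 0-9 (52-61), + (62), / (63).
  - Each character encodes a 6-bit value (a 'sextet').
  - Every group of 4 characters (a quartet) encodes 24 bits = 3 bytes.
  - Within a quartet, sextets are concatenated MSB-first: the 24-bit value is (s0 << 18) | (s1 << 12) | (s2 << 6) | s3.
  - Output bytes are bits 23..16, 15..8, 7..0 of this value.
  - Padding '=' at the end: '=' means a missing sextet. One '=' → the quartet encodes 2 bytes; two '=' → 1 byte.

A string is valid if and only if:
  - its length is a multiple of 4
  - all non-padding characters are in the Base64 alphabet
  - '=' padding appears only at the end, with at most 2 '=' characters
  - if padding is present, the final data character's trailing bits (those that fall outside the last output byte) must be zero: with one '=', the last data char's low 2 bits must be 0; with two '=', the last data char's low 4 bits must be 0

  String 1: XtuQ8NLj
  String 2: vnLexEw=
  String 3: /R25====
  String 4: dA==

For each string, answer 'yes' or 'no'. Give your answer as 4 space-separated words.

Answer: yes yes no yes

Derivation:
String 1: 'XtuQ8NLj' → valid
String 2: 'vnLexEw=' → valid
String 3: '/R25====' → invalid (4 pad chars (max 2))
String 4: 'dA==' → valid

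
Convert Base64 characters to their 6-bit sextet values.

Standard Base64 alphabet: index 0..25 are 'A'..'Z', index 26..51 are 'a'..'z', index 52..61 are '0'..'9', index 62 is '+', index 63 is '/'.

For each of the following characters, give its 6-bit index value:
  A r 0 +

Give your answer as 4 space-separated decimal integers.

'A': A..Z range, ord('A') − ord('A') = 0
'r': a..z range, 26 + ord('r') − ord('a') = 43
'0': 0..9 range, 52 + ord('0') − ord('0') = 52
'+': index 62

Answer: 0 43 52 62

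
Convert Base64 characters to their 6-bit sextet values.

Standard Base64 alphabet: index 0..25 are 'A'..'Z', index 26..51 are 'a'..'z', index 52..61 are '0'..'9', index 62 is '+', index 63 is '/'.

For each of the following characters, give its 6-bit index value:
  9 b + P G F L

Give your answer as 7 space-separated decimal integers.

Answer: 61 27 62 15 6 5 11

Derivation:
'9': 0..9 range, 52 + ord('9') − ord('0') = 61
'b': a..z range, 26 + ord('b') − ord('a') = 27
'+': index 62
'P': A..Z range, ord('P') − ord('A') = 15
'G': A..Z range, ord('G') − ord('A') = 6
'F': A..Z range, ord('F') − ord('A') = 5
'L': A..Z range, ord('L') − ord('A') = 11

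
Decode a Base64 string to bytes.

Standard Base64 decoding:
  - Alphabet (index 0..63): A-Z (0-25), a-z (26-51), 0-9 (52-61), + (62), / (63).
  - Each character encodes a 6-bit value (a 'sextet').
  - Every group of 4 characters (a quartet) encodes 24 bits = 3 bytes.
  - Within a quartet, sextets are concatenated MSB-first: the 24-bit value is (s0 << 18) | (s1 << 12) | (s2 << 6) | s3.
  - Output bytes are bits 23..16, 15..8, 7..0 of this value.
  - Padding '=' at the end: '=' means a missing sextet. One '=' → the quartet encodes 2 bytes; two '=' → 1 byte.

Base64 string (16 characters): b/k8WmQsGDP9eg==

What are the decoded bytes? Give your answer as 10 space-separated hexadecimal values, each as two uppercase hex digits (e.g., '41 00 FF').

After char 0 ('b'=27): chars_in_quartet=1 acc=0x1B bytes_emitted=0
After char 1 ('/'=63): chars_in_quartet=2 acc=0x6FF bytes_emitted=0
After char 2 ('k'=36): chars_in_quartet=3 acc=0x1BFE4 bytes_emitted=0
After char 3 ('8'=60): chars_in_quartet=4 acc=0x6FF93C -> emit 6F F9 3C, reset; bytes_emitted=3
After char 4 ('W'=22): chars_in_quartet=1 acc=0x16 bytes_emitted=3
After char 5 ('m'=38): chars_in_quartet=2 acc=0x5A6 bytes_emitted=3
After char 6 ('Q'=16): chars_in_quartet=3 acc=0x16990 bytes_emitted=3
After char 7 ('s'=44): chars_in_quartet=4 acc=0x5A642C -> emit 5A 64 2C, reset; bytes_emitted=6
After char 8 ('G'=6): chars_in_quartet=1 acc=0x6 bytes_emitted=6
After char 9 ('D'=3): chars_in_quartet=2 acc=0x183 bytes_emitted=6
After char 10 ('P'=15): chars_in_quartet=3 acc=0x60CF bytes_emitted=6
After char 11 ('9'=61): chars_in_quartet=4 acc=0x1833FD -> emit 18 33 FD, reset; bytes_emitted=9
After char 12 ('e'=30): chars_in_quartet=1 acc=0x1E bytes_emitted=9
After char 13 ('g'=32): chars_in_quartet=2 acc=0x7A0 bytes_emitted=9
Padding '==': partial quartet acc=0x7A0 -> emit 7A; bytes_emitted=10

Answer: 6F F9 3C 5A 64 2C 18 33 FD 7A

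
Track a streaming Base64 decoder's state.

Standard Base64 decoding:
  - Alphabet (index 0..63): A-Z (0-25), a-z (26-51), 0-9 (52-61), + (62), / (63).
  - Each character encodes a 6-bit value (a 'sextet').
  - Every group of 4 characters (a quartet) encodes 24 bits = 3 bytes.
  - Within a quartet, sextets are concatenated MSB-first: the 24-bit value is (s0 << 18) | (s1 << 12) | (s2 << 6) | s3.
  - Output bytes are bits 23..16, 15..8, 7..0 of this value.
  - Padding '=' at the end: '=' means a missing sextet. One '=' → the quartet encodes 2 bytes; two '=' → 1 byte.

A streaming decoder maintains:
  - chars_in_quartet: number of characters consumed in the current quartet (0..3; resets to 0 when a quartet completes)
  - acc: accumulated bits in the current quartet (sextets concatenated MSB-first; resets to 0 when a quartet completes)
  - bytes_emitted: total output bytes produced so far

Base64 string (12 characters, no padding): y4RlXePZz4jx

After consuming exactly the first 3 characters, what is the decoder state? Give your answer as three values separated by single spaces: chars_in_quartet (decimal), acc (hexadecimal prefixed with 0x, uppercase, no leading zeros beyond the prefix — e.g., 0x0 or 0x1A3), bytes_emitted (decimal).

Answer: 3 0x32E11 0

Derivation:
After char 0 ('y'=50): chars_in_quartet=1 acc=0x32 bytes_emitted=0
After char 1 ('4'=56): chars_in_quartet=2 acc=0xCB8 bytes_emitted=0
After char 2 ('R'=17): chars_in_quartet=3 acc=0x32E11 bytes_emitted=0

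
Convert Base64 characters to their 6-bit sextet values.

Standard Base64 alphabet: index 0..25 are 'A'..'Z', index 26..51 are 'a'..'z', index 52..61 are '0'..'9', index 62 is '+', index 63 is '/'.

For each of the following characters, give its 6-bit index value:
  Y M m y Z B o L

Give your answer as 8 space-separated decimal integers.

Answer: 24 12 38 50 25 1 40 11

Derivation:
'Y': A..Z range, ord('Y') − ord('A') = 24
'M': A..Z range, ord('M') − ord('A') = 12
'm': a..z range, 26 + ord('m') − ord('a') = 38
'y': a..z range, 26 + ord('y') − ord('a') = 50
'Z': A..Z range, ord('Z') − ord('A') = 25
'B': A..Z range, ord('B') − ord('A') = 1
'o': a..z range, 26 + ord('o') − ord('a') = 40
'L': A..Z range, ord('L') − ord('A') = 11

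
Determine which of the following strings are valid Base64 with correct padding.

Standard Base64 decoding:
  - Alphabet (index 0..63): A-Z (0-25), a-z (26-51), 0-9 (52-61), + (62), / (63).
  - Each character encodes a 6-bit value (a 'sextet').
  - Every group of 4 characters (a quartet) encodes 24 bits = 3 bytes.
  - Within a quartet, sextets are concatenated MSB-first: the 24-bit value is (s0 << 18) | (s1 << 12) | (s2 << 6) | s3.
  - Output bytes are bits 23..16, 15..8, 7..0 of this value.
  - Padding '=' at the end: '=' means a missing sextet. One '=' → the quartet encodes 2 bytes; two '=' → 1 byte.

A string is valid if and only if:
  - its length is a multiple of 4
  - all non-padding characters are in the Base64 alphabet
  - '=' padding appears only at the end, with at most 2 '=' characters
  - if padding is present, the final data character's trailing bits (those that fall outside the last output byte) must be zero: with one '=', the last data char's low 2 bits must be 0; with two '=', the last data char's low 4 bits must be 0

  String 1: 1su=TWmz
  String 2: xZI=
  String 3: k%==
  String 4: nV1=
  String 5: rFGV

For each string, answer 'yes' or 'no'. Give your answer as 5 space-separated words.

String 1: '1su=TWmz' → invalid (bad char(s): ['=']; '=' in middle)
String 2: 'xZI=' → valid
String 3: 'k%==' → invalid (bad char(s): ['%'])
String 4: 'nV1=' → invalid (bad trailing bits)
String 5: 'rFGV' → valid

Answer: no yes no no yes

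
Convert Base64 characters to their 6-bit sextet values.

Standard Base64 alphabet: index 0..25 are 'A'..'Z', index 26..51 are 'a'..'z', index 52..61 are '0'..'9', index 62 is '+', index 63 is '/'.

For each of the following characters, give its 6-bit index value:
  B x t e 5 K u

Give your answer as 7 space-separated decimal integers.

Answer: 1 49 45 30 57 10 46

Derivation:
'B': A..Z range, ord('B') − ord('A') = 1
'x': a..z range, 26 + ord('x') − ord('a') = 49
't': a..z range, 26 + ord('t') − ord('a') = 45
'e': a..z range, 26 + ord('e') − ord('a') = 30
'5': 0..9 range, 52 + ord('5') − ord('0') = 57
'K': A..Z range, ord('K') − ord('A') = 10
'u': a..z range, 26 + ord('u') − ord('a') = 46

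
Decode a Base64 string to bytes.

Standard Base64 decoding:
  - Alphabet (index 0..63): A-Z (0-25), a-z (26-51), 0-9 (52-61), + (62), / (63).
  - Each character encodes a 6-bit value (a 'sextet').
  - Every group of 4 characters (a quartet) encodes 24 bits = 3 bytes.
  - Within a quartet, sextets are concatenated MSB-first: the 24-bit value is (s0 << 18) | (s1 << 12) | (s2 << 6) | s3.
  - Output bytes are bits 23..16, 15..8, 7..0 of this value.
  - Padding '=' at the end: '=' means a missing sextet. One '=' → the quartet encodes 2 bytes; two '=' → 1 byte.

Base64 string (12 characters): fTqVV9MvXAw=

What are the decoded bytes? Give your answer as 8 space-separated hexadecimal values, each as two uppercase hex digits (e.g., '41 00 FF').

After char 0 ('f'=31): chars_in_quartet=1 acc=0x1F bytes_emitted=0
After char 1 ('T'=19): chars_in_quartet=2 acc=0x7D3 bytes_emitted=0
After char 2 ('q'=42): chars_in_quartet=3 acc=0x1F4EA bytes_emitted=0
After char 3 ('V'=21): chars_in_quartet=4 acc=0x7D3A95 -> emit 7D 3A 95, reset; bytes_emitted=3
After char 4 ('V'=21): chars_in_quartet=1 acc=0x15 bytes_emitted=3
After char 5 ('9'=61): chars_in_quartet=2 acc=0x57D bytes_emitted=3
After char 6 ('M'=12): chars_in_quartet=3 acc=0x15F4C bytes_emitted=3
After char 7 ('v'=47): chars_in_quartet=4 acc=0x57D32F -> emit 57 D3 2F, reset; bytes_emitted=6
After char 8 ('X'=23): chars_in_quartet=1 acc=0x17 bytes_emitted=6
After char 9 ('A'=0): chars_in_quartet=2 acc=0x5C0 bytes_emitted=6
After char 10 ('w'=48): chars_in_quartet=3 acc=0x17030 bytes_emitted=6
Padding '=': partial quartet acc=0x17030 -> emit 5C 0C; bytes_emitted=8

Answer: 7D 3A 95 57 D3 2F 5C 0C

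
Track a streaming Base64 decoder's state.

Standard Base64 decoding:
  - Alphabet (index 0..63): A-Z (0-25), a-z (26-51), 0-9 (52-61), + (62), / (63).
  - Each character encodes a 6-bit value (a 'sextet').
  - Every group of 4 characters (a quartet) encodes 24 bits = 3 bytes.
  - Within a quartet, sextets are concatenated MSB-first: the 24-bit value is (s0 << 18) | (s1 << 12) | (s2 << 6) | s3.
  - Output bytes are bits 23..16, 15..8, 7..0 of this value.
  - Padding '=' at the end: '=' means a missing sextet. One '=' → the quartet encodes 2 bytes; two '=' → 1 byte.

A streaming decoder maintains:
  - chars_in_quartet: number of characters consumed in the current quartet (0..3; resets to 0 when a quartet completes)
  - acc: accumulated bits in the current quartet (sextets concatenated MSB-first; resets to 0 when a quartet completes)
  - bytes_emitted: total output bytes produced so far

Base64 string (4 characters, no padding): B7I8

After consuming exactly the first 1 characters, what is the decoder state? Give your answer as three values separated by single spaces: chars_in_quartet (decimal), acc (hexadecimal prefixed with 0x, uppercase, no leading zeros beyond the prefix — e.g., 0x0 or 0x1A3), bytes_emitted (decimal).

After char 0 ('B'=1): chars_in_quartet=1 acc=0x1 bytes_emitted=0

Answer: 1 0x1 0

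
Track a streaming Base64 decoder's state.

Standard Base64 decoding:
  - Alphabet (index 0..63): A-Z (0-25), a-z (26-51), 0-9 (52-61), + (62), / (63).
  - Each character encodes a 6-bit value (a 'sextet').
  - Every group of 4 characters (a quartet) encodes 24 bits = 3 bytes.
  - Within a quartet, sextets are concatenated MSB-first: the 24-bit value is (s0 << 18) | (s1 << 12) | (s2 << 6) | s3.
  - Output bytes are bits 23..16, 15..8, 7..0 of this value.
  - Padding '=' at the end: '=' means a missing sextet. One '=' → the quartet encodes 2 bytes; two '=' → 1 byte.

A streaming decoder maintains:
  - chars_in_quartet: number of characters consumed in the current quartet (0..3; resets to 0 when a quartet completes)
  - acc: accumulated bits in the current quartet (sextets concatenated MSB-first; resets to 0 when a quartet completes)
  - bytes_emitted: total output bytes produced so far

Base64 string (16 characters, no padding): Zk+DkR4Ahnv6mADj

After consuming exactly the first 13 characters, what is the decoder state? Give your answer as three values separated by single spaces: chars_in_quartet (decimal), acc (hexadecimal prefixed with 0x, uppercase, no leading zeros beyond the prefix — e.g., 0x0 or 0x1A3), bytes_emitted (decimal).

Answer: 1 0x26 9

Derivation:
After char 0 ('Z'=25): chars_in_quartet=1 acc=0x19 bytes_emitted=0
After char 1 ('k'=36): chars_in_quartet=2 acc=0x664 bytes_emitted=0
After char 2 ('+'=62): chars_in_quartet=3 acc=0x1993E bytes_emitted=0
After char 3 ('D'=3): chars_in_quartet=4 acc=0x664F83 -> emit 66 4F 83, reset; bytes_emitted=3
After char 4 ('k'=36): chars_in_quartet=1 acc=0x24 bytes_emitted=3
After char 5 ('R'=17): chars_in_quartet=2 acc=0x911 bytes_emitted=3
After char 6 ('4'=56): chars_in_quartet=3 acc=0x24478 bytes_emitted=3
After char 7 ('A'=0): chars_in_quartet=4 acc=0x911E00 -> emit 91 1E 00, reset; bytes_emitted=6
After char 8 ('h'=33): chars_in_quartet=1 acc=0x21 bytes_emitted=6
After char 9 ('n'=39): chars_in_quartet=2 acc=0x867 bytes_emitted=6
After char 10 ('v'=47): chars_in_quartet=3 acc=0x219EF bytes_emitted=6
After char 11 ('6'=58): chars_in_quartet=4 acc=0x867BFA -> emit 86 7B FA, reset; bytes_emitted=9
After char 12 ('m'=38): chars_in_quartet=1 acc=0x26 bytes_emitted=9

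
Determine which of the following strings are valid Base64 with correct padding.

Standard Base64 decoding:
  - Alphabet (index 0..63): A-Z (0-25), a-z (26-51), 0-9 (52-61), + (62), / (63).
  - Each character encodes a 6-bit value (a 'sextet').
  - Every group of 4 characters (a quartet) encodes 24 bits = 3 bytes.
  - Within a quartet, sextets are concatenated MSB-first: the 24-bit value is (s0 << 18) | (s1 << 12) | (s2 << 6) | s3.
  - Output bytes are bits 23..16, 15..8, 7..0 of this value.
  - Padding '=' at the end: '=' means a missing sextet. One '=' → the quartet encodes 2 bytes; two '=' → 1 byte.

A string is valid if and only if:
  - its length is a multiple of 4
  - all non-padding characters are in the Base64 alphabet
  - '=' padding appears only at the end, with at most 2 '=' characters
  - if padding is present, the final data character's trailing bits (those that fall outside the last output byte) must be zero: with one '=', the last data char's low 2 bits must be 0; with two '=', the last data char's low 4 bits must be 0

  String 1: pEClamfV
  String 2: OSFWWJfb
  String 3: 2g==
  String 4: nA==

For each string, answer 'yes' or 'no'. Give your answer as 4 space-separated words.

Answer: yes yes yes yes

Derivation:
String 1: 'pEClamfV' → valid
String 2: 'OSFWWJfb' → valid
String 3: '2g==' → valid
String 4: 'nA==' → valid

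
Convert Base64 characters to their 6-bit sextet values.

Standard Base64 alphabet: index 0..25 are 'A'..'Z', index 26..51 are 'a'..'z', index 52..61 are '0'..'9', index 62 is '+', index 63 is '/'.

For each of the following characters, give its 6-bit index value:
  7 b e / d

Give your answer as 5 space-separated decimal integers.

Answer: 59 27 30 63 29

Derivation:
'7': 0..9 range, 52 + ord('7') − ord('0') = 59
'b': a..z range, 26 + ord('b') − ord('a') = 27
'e': a..z range, 26 + ord('e') − ord('a') = 30
'/': index 63
'd': a..z range, 26 + ord('d') − ord('a') = 29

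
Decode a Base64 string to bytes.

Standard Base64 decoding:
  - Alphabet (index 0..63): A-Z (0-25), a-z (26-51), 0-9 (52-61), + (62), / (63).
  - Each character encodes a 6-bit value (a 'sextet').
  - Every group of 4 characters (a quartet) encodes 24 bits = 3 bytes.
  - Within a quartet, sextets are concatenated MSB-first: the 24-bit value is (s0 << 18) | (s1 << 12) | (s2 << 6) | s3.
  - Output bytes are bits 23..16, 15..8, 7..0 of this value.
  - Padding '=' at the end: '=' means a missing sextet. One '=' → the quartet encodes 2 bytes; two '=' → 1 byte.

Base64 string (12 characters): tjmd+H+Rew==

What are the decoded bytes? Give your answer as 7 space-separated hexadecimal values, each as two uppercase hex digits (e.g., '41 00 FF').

Answer: B6 39 9D F8 7F 91 7B

Derivation:
After char 0 ('t'=45): chars_in_quartet=1 acc=0x2D bytes_emitted=0
After char 1 ('j'=35): chars_in_quartet=2 acc=0xB63 bytes_emitted=0
After char 2 ('m'=38): chars_in_quartet=3 acc=0x2D8E6 bytes_emitted=0
After char 3 ('d'=29): chars_in_quartet=4 acc=0xB6399D -> emit B6 39 9D, reset; bytes_emitted=3
After char 4 ('+'=62): chars_in_quartet=1 acc=0x3E bytes_emitted=3
After char 5 ('H'=7): chars_in_quartet=2 acc=0xF87 bytes_emitted=3
After char 6 ('+'=62): chars_in_quartet=3 acc=0x3E1FE bytes_emitted=3
After char 7 ('R'=17): chars_in_quartet=4 acc=0xF87F91 -> emit F8 7F 91, reset; bytes_emitted=6
After char 8 ('e'=30): chars_in_quartet=1 acc=0x1E bytes_emitted=6
After char 9 ('w'=48): chars_in_quartet=2 acc=0x7B0 bytes_emitted=6
Padding '==': partial quartet acc=0x7B0 -> emit 7B; bytes_emitted=7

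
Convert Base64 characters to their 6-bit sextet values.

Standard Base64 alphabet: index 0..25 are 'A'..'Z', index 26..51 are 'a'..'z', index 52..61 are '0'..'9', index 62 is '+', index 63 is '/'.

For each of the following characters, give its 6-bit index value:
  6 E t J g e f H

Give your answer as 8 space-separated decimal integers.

Answer: 58 4 45 9 32 30 31 7

Derivation:
'6': 0..9 range, 52 + ord('6') − ord('0') = 58
'E': A..Z range, ord('E') − ord('A') = 4
't': a..z range, 26 + ord('t') − ord('a') = 45
'J': A..Z range, ord('J') − ord('A') = 9
'g': a..z range, 26 + ord('g') − ord('a') = 32
'e': a..z range, 26 + ord('e') − ord('a') = 30
'f': a..z range, 26 + ord('f') − ord('a') = 31
'H': A..Z range, ord('H') − ord('A') = 7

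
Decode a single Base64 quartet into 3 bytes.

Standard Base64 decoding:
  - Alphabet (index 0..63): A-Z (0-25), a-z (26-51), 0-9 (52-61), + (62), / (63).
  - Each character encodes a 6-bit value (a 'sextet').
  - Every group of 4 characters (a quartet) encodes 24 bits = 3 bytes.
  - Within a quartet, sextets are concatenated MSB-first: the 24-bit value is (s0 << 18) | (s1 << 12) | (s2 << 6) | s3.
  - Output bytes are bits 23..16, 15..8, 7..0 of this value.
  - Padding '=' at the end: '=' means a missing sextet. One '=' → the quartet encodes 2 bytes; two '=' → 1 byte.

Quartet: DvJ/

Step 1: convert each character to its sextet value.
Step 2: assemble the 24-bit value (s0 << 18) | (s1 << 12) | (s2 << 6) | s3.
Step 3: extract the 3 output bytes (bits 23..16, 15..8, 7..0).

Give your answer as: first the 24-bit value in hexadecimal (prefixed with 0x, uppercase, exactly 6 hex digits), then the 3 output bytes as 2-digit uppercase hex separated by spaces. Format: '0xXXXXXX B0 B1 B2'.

Sextets: D=3, v=47, J=9, /=63
24-bit: (3<<18) | (47<<12) | (9<<6) | 63
      = 0x0C0000 | 0x02F000 | 0x000240 | 0x00003F
      = 0x0EF27F
Bytes: (v>>16)&0xFF=0E, (v>>8)&0xFF=F2, v&0xFF=7F

Answer: 0x0EF27F 0E F2 7F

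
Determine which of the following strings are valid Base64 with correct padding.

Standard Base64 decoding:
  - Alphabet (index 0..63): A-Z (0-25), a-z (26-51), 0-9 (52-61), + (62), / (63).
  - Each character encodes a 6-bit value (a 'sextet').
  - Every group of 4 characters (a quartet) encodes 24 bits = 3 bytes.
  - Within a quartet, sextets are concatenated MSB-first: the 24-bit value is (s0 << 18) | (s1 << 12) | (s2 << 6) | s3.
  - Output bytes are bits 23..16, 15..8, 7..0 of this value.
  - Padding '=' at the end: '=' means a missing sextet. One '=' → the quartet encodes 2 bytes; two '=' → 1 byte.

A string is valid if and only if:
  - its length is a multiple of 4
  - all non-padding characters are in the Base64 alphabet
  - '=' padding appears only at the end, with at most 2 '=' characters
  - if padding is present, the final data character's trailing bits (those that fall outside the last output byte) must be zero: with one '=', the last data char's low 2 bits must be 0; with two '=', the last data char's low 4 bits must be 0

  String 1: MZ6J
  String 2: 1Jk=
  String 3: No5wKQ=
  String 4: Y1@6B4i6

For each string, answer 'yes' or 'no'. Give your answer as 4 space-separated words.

String 1: 'MZ6J' → valid
String 2: '1Jk=' → valid
String 3: 'No5wKQ=' → invalid (len=7 not mult of 4)
String 4: 'Y1@6B4i6' → invalid (bad char(s): ['@'])

Answer: yes yes no no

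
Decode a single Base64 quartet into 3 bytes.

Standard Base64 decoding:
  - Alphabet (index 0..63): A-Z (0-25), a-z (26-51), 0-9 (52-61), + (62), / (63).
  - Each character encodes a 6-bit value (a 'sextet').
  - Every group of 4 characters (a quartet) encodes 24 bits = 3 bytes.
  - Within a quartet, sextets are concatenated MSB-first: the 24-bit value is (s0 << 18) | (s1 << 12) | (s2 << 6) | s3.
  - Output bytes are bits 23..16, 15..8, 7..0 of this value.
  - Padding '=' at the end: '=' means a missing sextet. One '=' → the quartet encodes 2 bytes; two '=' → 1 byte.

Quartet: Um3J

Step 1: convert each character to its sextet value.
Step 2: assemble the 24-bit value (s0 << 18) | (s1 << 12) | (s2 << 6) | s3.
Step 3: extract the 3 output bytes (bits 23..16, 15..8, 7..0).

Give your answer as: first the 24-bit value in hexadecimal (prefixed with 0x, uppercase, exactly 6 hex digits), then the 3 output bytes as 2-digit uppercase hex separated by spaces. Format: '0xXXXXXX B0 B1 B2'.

Answer: 0x526DC9 52 6D C9

Derivation:
Sextets: U=20, m=38, 3=55, J=9
24-bit: (20<<18) | (38<<12) | (55<<6) | 9
      = 0x500000 | 0x026000 | 0x000DC0 | 0x000009
      = 0x526DC9
Bytes: (v>>16)&0xFF=52, (v>>8)&0xFF=6D, v&0xFF=C9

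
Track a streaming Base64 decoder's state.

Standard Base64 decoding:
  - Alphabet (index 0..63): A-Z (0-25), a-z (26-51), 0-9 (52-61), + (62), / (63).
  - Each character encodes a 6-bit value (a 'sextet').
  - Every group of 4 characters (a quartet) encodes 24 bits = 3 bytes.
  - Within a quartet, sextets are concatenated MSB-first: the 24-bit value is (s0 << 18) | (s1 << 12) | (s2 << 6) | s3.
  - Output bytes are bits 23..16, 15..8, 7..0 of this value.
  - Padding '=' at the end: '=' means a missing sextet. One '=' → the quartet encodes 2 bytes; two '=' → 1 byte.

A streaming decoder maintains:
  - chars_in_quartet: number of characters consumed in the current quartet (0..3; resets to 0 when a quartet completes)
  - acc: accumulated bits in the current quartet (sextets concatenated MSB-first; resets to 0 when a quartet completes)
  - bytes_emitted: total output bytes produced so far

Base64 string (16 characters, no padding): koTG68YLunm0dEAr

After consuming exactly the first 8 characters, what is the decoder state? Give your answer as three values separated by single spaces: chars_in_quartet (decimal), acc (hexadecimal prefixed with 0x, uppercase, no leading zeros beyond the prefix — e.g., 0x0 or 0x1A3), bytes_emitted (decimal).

After char 0 ('k'=36): chars_in_quartet=1 acc=0x24 bytes_emitted=0
After char 1 ('o'=40): chars_in_quartet=2 acc=0x928 bytes_emitted=0
After char 2 ('T'=19): chars_in_quartet=3 acc=0x24A13 bytes_emitted=0
After char 3 ('G'=6): chars_in_quartet=4 acc=0x9284C6 -> emit 92 84 C6, reset; bytes_emitted=3
After char 4 ('6'=58): chars_in_quartet=1 acc=0x3A bytes_emitted=3
After char 5 ('8'=60): chars_in_quartet=2 acc=0xEBC bytes_emitted=3
After char 6 ('Y'=24): chars_in_quartet=3 acc=0x3AF18 bytes_emitted=3
After char 7 ('L'=11): chars_in_quartet=4 acc=0xEBC60B -> emit EB C6 0B, reset; bytes_emitted=6

Answer: 0 0x0 6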